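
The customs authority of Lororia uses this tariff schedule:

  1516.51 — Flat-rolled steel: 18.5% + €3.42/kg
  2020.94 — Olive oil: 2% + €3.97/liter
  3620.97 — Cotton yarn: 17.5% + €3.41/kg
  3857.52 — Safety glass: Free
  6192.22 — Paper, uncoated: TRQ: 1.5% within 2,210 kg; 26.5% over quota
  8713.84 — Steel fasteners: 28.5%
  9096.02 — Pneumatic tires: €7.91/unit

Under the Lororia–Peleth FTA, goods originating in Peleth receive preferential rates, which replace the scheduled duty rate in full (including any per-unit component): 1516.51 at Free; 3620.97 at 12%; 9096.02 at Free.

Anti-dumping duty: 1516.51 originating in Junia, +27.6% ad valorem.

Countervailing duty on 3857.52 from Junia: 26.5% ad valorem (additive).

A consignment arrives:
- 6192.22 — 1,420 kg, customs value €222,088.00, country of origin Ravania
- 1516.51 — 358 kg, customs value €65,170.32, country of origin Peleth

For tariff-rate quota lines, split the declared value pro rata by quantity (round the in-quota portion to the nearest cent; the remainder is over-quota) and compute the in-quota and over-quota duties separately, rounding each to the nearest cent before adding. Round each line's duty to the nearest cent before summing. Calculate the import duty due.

€3,331.32

Line 1 (6192.22, Ravania, 1,420 kg, €222,088.00):
Code 6192.22 is under a tariff-rate quota (threshold 2,210 kg). Quantity 1,420 kg is within the quota, so the in-quota rate 1.5% applies to the full value.
Duty = €222,088.00 × 1.5% = €3,331.32.
Line 2 (1516.51, Peleth, 358 kg, €65,170.32):
Base rate for 1516.51 is 18.5% + €3.42/kg.
Origin Peleth qualifies under the Lororia–Peleth agreement and 1516.51 is covered: preferential rate Free applies instead.
The additional-duty order on 1516.51 targets Junia, not Peleth; it does not apply.
Duty = €65,170.32 × 0% = €0.00.
Total = €3,331.32 + €0.00 = €3,331.32.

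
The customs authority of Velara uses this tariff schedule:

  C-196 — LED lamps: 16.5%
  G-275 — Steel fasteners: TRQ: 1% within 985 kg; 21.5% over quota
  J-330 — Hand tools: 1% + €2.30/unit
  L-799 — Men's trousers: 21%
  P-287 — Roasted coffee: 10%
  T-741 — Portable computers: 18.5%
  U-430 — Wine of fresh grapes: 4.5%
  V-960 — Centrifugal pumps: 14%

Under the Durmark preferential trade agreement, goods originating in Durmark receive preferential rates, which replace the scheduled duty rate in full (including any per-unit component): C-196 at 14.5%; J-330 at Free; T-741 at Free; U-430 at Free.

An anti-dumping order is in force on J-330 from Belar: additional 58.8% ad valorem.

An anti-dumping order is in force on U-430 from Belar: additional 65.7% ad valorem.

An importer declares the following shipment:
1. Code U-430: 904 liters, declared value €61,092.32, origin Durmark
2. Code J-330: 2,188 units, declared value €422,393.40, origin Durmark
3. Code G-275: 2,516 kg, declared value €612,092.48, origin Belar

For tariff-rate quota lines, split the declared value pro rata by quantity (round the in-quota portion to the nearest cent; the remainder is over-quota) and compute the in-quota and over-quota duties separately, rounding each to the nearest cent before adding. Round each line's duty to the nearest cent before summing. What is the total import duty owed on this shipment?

Line 1 (U-430, Durmark, 904 liters, €61,092.32):
Base rate for U-430 is 4.5%.
Origin Durmark qualifies under the Velara–Durmark agreement and U-430 is covered: preferential rate Free applies instead.
The additional-duty order on U-430 targets Belar, not Durmark; it does not apply.
Duty = €61,092.32 × 0% = €0.00.
Line 2 (J-330, Durmark, 2,188 units, €422,393.40):
Base rate for J-330 is 1% + €2.30/unit.
Origin Durmark qualifies under the Velara–Durmark agreement and J-330 is covered: preferential rate Free applies instead.
The additional-duty order on J-330 targets Belar, not Durmark; it does not apply.
Duty = €422,393.40 × 0% = €0.00.
Line 3 (G-275, Belar, 2,516 kg, €612,092.48):
Code G-275 is under a tariff-rate quota (threshold 985 kg). In-quota: 985 kg at 1%; over-quota: 1,531 kg at 21.5%.
Pro-rata value split: in-quota = €612,092.48 × 985/2,516 = €239,630.80; over-quota = €612,092.48 − €239,630.80 = €372,461.68.
In-quota duty = €239,630.80 × 1% = €2,396.31. Over-quota duty = €372,461.68 × 21.5% = €80,079.26.
Line duty = €2,396.31 + €80,079.26 = €82,475.57.
Total = €0.00 + €0.00 + €82,475.57 = €82,475.57.

€82,475.57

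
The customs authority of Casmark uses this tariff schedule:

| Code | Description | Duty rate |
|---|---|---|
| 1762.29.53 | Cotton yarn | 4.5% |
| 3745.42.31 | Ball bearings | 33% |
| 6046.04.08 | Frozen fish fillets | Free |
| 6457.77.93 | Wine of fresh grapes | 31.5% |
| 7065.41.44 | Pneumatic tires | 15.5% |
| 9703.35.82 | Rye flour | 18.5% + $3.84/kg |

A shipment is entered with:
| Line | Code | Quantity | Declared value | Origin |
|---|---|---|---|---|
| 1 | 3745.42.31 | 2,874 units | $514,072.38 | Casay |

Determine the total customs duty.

Line 1 (3745.42.31, Casay, 2,874 units, $514,072.38):
Base rate for 3745.42.31 is 33%.
Duty = $514,072.38 × 33% = $169,643.89.

$169,643.89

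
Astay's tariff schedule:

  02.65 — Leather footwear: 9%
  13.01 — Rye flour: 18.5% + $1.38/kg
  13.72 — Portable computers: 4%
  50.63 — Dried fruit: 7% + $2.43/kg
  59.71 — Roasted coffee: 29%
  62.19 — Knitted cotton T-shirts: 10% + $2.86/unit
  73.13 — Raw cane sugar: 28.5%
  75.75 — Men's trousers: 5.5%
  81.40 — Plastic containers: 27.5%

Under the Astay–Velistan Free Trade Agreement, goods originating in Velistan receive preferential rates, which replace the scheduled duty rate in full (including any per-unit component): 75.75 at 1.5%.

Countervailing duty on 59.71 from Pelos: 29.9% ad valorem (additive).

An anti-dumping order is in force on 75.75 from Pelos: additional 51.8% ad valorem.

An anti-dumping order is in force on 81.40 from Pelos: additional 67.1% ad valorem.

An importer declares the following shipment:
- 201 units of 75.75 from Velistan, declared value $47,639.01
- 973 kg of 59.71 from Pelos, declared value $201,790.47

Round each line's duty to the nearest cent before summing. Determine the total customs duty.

Line 1 (75.75, Velistan, 201 units, $47,639.01):
Base rate for 75.75 is 5.5%.
Origin Velistan qualifies under the Astay–Velistan agreement and 75.75 is covered: preferential rate 1.5% applies instead.
The additional-duty order on 75.75 targets Pelos, not Velistan; it does not apply.
Duty = $47,639.01 × 1.5% = $714.59.
Line 2 (59.71, Pelos, 973 kg, $201,790.47):
Base rate for 59.71 is 29%.
Additional duty on 59.71 from Pelos: +29.9%. Applied ad valorem rate: 29% + 29.9% = 58.9%.
Duty = $201,790.47 × 58.9% = $118,854.59.
Total = $714.59 + $118,854.59 = $119,569.18.

$119,569.18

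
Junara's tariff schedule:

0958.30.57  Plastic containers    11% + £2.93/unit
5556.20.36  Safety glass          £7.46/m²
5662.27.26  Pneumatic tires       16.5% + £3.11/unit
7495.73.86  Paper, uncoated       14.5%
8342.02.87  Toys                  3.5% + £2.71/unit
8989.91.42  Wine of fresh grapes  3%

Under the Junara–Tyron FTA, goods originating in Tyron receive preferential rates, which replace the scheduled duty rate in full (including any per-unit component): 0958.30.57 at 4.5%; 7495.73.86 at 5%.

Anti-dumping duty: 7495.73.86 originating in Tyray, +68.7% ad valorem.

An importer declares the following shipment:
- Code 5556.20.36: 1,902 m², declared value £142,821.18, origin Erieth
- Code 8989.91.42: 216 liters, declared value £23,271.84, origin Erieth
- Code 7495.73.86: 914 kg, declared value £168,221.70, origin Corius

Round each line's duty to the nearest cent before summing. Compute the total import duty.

£39,279.23

Line 1 (5556.20.36, Erieth, 1,902 m², £142,821.18):
Base rate for 5556.20.36 is £7.46/m².
Duty = 1,902 × £7.46 = £14,188.92.
Line 2 (8989.91.42, Erieth, 216 liters, £23,271.84):
Base rate for 8989.91.42 is 3%.
Duty = £23,271.84 × 3% = £698.16.
Line 3 (7495.73.86, Corius, 914 kg, £168,221.70):
Base rate for 7495.73.86 is 14.5%.
7495.73.86 has an FTA preferential rate, but origin Corius is not Tyron; base rate stands.
The additional-duty order on 7495.73.86 targets Tyray, not Corius; it does not apply.
Duty = £168,221.70 × 14.5% = £24,392.15.
Total = £14,188.92 + £698.16 + £24,392.15 = £39,279.23.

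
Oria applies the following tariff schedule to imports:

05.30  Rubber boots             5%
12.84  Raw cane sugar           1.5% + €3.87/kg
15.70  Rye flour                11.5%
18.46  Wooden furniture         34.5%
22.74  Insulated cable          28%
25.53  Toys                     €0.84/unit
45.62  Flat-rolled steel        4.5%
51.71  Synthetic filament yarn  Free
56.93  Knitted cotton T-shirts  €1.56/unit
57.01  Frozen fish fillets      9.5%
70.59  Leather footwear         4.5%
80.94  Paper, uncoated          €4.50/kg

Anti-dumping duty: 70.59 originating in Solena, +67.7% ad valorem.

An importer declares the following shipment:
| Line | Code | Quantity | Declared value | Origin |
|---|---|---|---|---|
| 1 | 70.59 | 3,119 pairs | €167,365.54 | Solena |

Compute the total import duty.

Line 1 (70.59, Solena, 3,119 pairs, €167,365.54):
Base rate for 70.59 is 4.5%.
Additional duty on 70.59 from Solena: +67.7%. Applied ad valorem rate: 4.5% + 67.7% = 72.2%.
Duty = €167,365.54 × 72.2% = €120,837.92.

€120,837.92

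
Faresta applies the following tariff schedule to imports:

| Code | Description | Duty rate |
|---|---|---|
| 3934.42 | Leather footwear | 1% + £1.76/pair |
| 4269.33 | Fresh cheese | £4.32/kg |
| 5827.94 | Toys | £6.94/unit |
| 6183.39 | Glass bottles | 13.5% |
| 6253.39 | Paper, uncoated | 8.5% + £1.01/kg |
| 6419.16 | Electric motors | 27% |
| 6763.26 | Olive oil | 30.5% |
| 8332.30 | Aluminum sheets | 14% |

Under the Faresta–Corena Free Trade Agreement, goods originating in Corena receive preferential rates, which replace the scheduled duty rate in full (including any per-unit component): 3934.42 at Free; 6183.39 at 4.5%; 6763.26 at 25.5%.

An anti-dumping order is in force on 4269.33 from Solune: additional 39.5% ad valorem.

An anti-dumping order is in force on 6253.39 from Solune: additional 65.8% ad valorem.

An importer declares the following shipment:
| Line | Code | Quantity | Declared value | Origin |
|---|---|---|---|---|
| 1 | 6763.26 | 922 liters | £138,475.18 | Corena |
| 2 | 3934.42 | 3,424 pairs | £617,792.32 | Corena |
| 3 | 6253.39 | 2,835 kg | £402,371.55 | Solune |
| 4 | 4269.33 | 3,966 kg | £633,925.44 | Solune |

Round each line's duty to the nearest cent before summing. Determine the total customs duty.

Line 1 (6763.26, Corena, 922 liters, £138,475.18):
Base rate for 6763.26 is 30.5%.
Origin Corena qualifies under the Faresta–Corena agreement and 6763.26 is covered: preferential rate 25.5% applies instead.
Duty = £138,475.18 × 25.5% = £35,311.17.
Line 2 (3934.42, Corena, 3,424 pairs, £617,792.32):
Base rate for 3934.42 is 1% + £1.76/pair.
Origin Corena qualifies under the Faresta–Corena agreement and 3934.42 is covered: preferential rate Free applies instead.
Duty = £617,792.32 × 0% = £0.00.
Line 3 (6253.39, Solune, 2,835 kg, £402,371.55):
Base rate for 6253.39 is 8.5% + £1.01/kg.
Additional duty on 6253.39 from Solune: +65.8%. Applied ad valorem rate: 8.5% + 65.8% = 74.3%.
Duty = £402,371.55 × 74.3% + 2,835 × £1.01 = £301,825.41.
Line 4 (4269.33, Solune, 3,966 kg, £633,925.44):
Base rate for 4269.33 is £4.32/kg.
Additional duty on 4269.33 from Solune: +39.5% ad valorem. Applied ad valorem rate = 39.5%.
Duty = £633,925.44 × 39.5% + 3,966 × £4.32 = £267,533.67.
Total = £35,311.17 + £0.00 + £301,825.41 + £267,533.67 = £604,670.25.

£604,670.25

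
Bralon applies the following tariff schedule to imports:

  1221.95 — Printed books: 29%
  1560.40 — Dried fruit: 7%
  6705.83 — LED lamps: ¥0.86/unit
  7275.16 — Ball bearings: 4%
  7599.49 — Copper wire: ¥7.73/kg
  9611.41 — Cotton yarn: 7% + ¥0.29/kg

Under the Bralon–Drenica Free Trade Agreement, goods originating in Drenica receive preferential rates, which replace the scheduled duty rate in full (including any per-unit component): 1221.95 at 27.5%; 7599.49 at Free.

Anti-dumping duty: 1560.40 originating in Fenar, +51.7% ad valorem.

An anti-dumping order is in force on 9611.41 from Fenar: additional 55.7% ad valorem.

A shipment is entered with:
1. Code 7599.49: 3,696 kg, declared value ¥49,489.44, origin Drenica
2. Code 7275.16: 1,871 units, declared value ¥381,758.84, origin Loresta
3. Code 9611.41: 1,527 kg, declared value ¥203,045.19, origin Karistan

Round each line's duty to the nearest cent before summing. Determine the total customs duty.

Line 1 (7599.49, Drenica, 3,696 kg, ¥49,489.44):
Base rate for 7599.49 is ¥7.73/kg.
Origin Drenica qualifies under the Bralon–Drenica agreement and 7599.49 is covered: preferential rate Free applies instead.
Duty = ¥49,489.44 × 0% = ¥0.00.
Line 2 (7275.16, Loresta, 1,871 units, ¥381,758.84):
Base rate for 7275.16 is 4%.
Duty = ¥381,758.84 × 4% = ¥15,270.35.
Line 3 (9611.41, Karistan, 1,527 kg, ¥203,045.19):
Base rate for 9611.41 is 7% + ¥0.29/kg.
The additional-duty order on 9611.41 targets Fenar, not Karistan; it does not apply.
Duty = ¥203,045.19 × 7% + 1,527 × ¥0.29 = ¥14,655.99.
Total = ¥0.00 + ¥15,270.35 + ¥14,655.99 = ¥29,926.34.

¥29,926.34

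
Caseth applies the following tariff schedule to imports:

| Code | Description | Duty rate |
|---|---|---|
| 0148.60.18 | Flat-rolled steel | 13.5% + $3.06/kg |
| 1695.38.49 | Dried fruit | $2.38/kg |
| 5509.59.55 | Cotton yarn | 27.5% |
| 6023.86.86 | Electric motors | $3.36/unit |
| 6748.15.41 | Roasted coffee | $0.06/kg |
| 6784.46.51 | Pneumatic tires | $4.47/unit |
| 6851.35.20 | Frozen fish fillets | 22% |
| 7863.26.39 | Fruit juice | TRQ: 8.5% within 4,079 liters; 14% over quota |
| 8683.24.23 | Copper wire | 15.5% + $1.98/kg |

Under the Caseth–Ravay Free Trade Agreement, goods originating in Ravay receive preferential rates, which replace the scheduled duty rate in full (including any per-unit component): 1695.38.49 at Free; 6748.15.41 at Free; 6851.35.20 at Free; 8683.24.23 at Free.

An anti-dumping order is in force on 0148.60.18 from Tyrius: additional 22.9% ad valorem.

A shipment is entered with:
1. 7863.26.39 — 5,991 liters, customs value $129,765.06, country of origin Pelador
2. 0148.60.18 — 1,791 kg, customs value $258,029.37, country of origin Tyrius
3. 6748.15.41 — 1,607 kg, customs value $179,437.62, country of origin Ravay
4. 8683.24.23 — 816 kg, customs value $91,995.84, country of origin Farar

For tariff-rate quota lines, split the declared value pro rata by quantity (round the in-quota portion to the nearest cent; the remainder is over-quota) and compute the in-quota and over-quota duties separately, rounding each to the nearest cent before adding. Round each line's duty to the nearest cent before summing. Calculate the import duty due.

$128,585.99

Line 1 (7863.26.39, Pelador, 5,991 liters, $129,765.06):
Code 7863.26.39 is under a tariff-rate quota (threshold 4,079 liters). In-quota: 4,079 liters at 8.5%; over-quota: 1,912 liters at 14%.
Pro-rata value split: in-quota = $129,765.06 × 4,079/5,991 = $88,351.14; over-quota = $129,765.06 − $88,351.14 = $41,413.92.
In-quota duty = $88,351.14 × 8.5% = $7,509.85. Over-quota duty = $41,413.92 × 14% = $5,797.95.
Line duty = $7,509.85 + $5,797.95 = $13,307.80.
Line 2 (0148.60.18, Tyrius, 1,791 kg, $258,029.37):
Base rate for 0148.60.18 is 13.5% + $3.06/kg.
Additional duty on 0148.60.18 from Tyrius: +22.9%. Applied ad valorem rate: 13.5% + 22.9% = 36.4%.
Duty = $258,029.37 × 36.4% + 1,791 × $3.06 = $99,403.15.
Line 3 (6748.15.41, Ravay, 1,607 kg, $179,437.62):
Base rate for 6748.15.41 is $0.06/kg.
Origin Ravay qualifies under the Caseth–Ravay agreement and 6748.15.41 is covered: preferential rate Free applies instead.
Duty = $179,437.62 × 0% = $0.00.
Line 4 (8683.24.23, Farar, 816 kg, $91,995.84):
Base rate for 8683.24.23 is 15.5% + $1.98/kg.
8683.24.23 has an FTA preferential rate, but origin Farar is not Ravay; base rate stands.
Duty = $91,995.84 × 15.5% + 816 × $1.98 = $15,875.04.
Total = $13,307.80 + $99,403.15 + $0.00 + $15,875.04 = $128,585.99.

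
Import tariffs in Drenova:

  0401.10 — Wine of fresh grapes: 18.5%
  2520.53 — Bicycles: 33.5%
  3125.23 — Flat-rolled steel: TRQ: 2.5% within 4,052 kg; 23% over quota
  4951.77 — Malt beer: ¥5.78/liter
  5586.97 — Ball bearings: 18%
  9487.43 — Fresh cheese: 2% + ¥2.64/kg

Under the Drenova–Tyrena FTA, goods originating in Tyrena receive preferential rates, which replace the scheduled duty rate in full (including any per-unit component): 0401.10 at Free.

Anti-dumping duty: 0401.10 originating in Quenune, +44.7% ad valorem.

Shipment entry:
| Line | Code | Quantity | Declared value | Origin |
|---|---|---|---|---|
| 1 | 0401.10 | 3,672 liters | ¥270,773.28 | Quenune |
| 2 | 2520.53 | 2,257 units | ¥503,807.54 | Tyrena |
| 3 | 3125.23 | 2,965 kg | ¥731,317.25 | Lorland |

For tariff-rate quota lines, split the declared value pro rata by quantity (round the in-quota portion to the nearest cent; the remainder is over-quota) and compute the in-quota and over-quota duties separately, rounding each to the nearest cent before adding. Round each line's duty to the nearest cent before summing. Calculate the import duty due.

Line 1 (0401.10, Quenune, 3,672 liters, ¥270,773.28):
Base rate for 0401.10 is 18.5%.
0401.10 has an FTA preferential rate, but origin Quenune is not Tyrena; base rate stands.
Additional duty on 0401.10 from Quenune: +44.7%. Applied ad valorem rate: 18.5% + 44.7% = 63.2%.
Duty = ¥270,773.28 × 63.2% = ¥171,128.71.
Line 2 (2520.53, Tyrena, 2,257 units, ¥503,807.54):
Base rate for 2520.53 is 33.5%.
Origin Tyrena is the FTA partner but 2520.53 is not on the preference list; base rate stands.
Duty = ¥503,807.54 × 33.5% = ¥168,775.53.
Line 3 (3125.23, Lorland, 2,965 kg, ¥731,317.25):
Code 3125.23 is under a tariff-rate quota (threshold 4,052 kg). Quantity 2,965 kg is within the quota, so the in-quota rate 2.5% applies to the full value.
Duty = ¥731,317.25 × 2.5% = ¥18,282.93.
Total = ¥171,128.71 + ¥168,775.53 + ¥18,282.93 = ¥358,187.17.

¥358,187.17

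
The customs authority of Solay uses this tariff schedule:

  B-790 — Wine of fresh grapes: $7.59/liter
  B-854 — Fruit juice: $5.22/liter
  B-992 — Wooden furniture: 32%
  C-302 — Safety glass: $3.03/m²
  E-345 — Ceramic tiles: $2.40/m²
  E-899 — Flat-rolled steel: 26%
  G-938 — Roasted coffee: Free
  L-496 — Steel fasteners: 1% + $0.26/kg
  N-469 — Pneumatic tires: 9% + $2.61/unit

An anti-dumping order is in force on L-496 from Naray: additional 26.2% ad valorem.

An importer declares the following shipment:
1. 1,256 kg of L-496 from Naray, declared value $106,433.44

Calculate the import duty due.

$29,276.46

Line 1 (L-496, Naray, 1,256 kg, $106,433.44):
Base rate for L-496 is 1% + $0.26/kg.
Additional duty on L-496 from Naray: +26.2%. Applied ad valorem rate: 1% + 26.2% = 27.2%.
Duty = $106,433.44 × 27.2% + 1,256 × $0.26 = $29,276.46.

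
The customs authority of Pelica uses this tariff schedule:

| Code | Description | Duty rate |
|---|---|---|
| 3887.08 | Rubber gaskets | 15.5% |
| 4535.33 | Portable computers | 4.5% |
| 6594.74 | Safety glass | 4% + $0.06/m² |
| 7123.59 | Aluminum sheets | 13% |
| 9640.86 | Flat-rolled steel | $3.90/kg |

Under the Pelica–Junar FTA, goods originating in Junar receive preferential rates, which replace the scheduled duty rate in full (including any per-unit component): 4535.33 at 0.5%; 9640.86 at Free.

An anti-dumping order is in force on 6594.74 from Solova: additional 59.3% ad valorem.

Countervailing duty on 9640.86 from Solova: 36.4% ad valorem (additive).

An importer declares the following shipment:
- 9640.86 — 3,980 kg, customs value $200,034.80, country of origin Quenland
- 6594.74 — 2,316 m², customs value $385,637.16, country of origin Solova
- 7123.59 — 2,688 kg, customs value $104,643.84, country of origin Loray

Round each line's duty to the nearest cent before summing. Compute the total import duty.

$273,372.98

Line 1 (9640.86, Quenland, 3,980 kg, $200,034.80):
Base rate for 9640.86 is $3.90/kg.
9640.86 has an FTA preferential rate, but origin Quenland is not Junar; base rate stands.
The additional-duty order on 9640.86 targets Solova, not Quenland; it does not apply.
Duty = 3,980 × $3.90 = $15,522.00.
Line 2 (6594.74, Solova, 2,316 m², $385,637.16):
Base rate for 6594.74 is 4% + $0.06/m².
Additional duty on 6594.74 from Solova: +59.3%. Applied ad valorem rate: 4% + 59.3% = 63.3%.
Duty = $385,637.16 × 63.3% + 2,316 × $0.06 = $244,247.28.
Line 3 (7123.59, Loray, 2,688 kg, $104,643.84):
Base rate for 7123.59 is 13%.
Duty = $104,643.84 × 13% = $13,603.70.
Total = $15,522.00 + $244,247.28 + $13,603.70 = $273,372.98.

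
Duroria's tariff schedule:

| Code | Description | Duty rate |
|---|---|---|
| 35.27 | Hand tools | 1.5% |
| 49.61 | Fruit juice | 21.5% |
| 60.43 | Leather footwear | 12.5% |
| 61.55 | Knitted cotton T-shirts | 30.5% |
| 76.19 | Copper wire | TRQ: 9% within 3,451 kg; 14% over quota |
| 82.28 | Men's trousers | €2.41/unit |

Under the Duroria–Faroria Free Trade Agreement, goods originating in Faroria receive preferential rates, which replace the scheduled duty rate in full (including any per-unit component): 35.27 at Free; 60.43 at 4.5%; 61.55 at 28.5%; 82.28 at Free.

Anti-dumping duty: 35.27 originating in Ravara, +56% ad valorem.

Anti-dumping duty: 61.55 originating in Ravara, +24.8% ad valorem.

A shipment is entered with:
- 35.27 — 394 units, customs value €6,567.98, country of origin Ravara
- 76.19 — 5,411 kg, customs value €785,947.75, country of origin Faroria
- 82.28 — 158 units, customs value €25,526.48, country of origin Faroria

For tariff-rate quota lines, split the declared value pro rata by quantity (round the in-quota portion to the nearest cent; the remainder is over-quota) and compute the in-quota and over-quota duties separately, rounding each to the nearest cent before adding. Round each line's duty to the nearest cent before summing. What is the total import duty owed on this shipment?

€88,746.39

Line 1 (35.27, Ravara, 394 units, €6,567.98):
Base rate for 35.27 is 1.5%.
35.27 has an FTA preferential rate, but origin Ravara is not Faroria; base rate stands.
Additional duty on 35.27 from Ravara: +56%. Applied ad valorem rate: 1.5% + 56% = 57.5%.
Duty = €6,567.98 × 57.5% = €3,776.59.
Line 2 (76.19, Faroria, 5,411 kg, €785,947.75):
Code 76.19 is under a tariff-rate quota (threshold 3,451 kg). In-quota: 3,451 kg at 9%; over-quota: 1,960 kg at 14%.
Pro-rata value split: in-quota = €785,947.75 × 3,451/5,411 = €501,257.75; over-quota = €785,947.75 − €501,257.75 = €284,690.00.
In-quota duty = €501,257.75 × 9% = €45,113.20. Over-quota duty = €284,690.00 × 14% = €39,856.60.
Line duty = €45,113.20 + €39,856.60 = €84,969.80.
Line 3 (82.28, Faroria, 158 units, €25,526.48):
Base rate for 82.28 is €2.41/unit.
Origin Faroria qualifies under the Duroria–Faroria agreement and 82.28 is covered: preferential rate Free applies instead.
Duty = €25,526.48 × 0% = €0.00.
Total = €3,776.59 + €84,969.80 + €0.00 = €88,746.39.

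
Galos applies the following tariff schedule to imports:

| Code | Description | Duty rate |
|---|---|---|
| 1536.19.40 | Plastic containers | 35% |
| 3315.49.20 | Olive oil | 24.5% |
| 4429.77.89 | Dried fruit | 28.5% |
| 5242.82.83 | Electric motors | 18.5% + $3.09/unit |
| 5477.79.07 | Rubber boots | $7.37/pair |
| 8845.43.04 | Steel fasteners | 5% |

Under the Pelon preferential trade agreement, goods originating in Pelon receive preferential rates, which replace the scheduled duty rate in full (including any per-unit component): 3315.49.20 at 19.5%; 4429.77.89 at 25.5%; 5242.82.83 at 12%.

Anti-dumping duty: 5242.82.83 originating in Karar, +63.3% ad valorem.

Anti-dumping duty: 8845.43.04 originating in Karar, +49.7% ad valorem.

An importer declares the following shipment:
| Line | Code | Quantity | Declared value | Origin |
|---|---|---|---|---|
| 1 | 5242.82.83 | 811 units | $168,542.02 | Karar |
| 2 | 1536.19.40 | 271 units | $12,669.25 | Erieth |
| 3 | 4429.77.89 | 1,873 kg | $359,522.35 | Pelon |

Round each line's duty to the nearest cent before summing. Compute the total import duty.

$236,485.80

Line 1 (5242.82.83, Karar, 811 units, $168,542.02):
Base rate for 5242.82.83 is 18.5% + $3.09/unit.
5242.82.83 has an FTA preferential rate, but origin Karar is not Pelon; base rate stands.
Additional duty on 5242.82.83 from Karar: +63.3%. Applied ad valorem rate: 18.5% + 63.3% = 81.8%.
Duty = $168,542.02 × 81.8% + 811 × $3.09 = $140,373.36.
Line 2 (1536.19.40, Erieth, 271 units, $12,669.25):
Base rate for 1536.19.40 is 35%.
Duty = $12,669.25 × 35% = $4,434.24.
Line 3 (4429.77.89, Pelon, 1,873 kg, $359,522.35):
Base rate for 4429.77.89 is 28.5%.
Origin Pelon qualifies under the Galos–Pelon agreement and 4429.77.89 is covered: preferential rate 25.5% applies instead.
Duty = $359,522.35 × 25.5% = $91,678.20.
Total = $140,373.36 + $4,434.24 + $91,678.20 = $236,485.80.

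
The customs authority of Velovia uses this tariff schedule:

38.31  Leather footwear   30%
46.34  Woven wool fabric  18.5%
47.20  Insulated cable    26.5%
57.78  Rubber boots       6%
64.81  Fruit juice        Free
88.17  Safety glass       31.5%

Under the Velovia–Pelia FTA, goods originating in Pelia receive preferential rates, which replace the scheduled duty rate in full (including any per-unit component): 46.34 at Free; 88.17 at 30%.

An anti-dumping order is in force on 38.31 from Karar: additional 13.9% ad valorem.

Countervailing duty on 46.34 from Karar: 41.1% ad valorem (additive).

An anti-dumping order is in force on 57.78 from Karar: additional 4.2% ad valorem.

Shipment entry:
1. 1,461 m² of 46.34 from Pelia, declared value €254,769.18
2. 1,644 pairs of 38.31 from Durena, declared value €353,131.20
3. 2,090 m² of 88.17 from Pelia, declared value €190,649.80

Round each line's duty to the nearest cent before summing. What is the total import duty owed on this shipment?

Line 1 (46.34, Pelia, 1,461 m², €254,769.18):
Base rate for 46.34 is 18.5%.
Origin Pelia qualifies under the Velovia–Pelia agreement and 46.34 is covered: preferential rate Free applies instead.
The additional-duty order on 46.34 targets Karar, not Pelia; it does not apply.
Duty = €254,769.18 × 0% = €0.00.
Line 2 (38.31, Durena, 1,644 pairs, €353,131.20):
Base rate for 38.31 is 30%.
The additional-duty order on 38.31 targets Karar, not Durena; it does not apply.
Duty = €353,131.20 × 30% = €105,939.36.
Line 3 (88.17, Pelia, 2,090 m², €190,649.80):
Base rate for 88.17 is 31.5%.
Origin Pelia qualifies under the Velovia–Pelia agreement and 88.17 is covered: preferential rate 30% applies instead.
Duty = €190,649.80 × 30% = €57,194.94.
Total = €0.00 + €105,939.36 + €57,194.94 = €163,134.30.

€163,134.30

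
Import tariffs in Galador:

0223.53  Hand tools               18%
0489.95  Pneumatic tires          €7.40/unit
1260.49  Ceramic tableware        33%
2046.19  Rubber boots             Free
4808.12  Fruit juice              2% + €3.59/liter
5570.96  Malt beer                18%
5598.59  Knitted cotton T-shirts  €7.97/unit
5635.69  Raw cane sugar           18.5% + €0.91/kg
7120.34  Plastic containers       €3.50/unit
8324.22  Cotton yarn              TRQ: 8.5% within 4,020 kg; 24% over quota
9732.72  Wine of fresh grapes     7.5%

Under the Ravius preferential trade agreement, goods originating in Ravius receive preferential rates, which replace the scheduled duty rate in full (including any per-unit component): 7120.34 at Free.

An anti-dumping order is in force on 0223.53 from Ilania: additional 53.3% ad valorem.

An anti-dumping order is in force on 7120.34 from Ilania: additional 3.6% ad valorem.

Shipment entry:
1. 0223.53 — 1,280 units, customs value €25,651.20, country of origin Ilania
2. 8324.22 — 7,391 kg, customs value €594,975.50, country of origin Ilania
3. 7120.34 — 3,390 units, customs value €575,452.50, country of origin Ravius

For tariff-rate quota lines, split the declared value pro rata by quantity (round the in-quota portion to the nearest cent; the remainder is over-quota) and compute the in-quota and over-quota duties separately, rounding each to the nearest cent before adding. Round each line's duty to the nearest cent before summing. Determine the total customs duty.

Line 1 (0223.53, Ilania, 1,280 units, €25,651.20):
Base rate for 0223.53 is 18%.
Additional duty on 0223.53 from Ilania: +53.3%. Applied ad valorem rate: 18% + 53.3% = 71.3%.
Duty = €25,651.20 × 71.3% = €18,289.31.
Line 2 (8324.22, Ilania, 7,391 kg, €594,975.50):
Code 8324.22 is under a tariff-rate quota (threshold 4,020 kg). In-quota: 4,020 kg at 8.5%; over-quota: 3,371 kg at 24%.
Pro-rata value split: in-quota = €594,975.50 × 4,020/7,391 = €323,610.00; over-quota = €594,975.50 − €323,610.00 = €271,365.50.
In-quota duty = €323,610.00 × 8.5% = €27,506.85. Over-quota duty = €271,365.50 × 24% = €65,127.72.
Line duty = €27,506.85 + €65,127.72 = €92,634.57.
Line 3 (7120.34, Ravius, 3,390 units, €575,452.50):
Base rate for 7120.34 is €3.50/unit.
Origin Ravius qualifies under the Galador–Ravius agreement and 7120.34 is covered: preferential rate Free applies instead.
The additional-duty order on 7120.34 targets Ilania, not Ravius; it does not apply.
Duty = €575,452.50 × 0% = €0.00.
Total = €18,289.31 + €92,634.57 + €0.00 = €110,923.88.

€110,923.88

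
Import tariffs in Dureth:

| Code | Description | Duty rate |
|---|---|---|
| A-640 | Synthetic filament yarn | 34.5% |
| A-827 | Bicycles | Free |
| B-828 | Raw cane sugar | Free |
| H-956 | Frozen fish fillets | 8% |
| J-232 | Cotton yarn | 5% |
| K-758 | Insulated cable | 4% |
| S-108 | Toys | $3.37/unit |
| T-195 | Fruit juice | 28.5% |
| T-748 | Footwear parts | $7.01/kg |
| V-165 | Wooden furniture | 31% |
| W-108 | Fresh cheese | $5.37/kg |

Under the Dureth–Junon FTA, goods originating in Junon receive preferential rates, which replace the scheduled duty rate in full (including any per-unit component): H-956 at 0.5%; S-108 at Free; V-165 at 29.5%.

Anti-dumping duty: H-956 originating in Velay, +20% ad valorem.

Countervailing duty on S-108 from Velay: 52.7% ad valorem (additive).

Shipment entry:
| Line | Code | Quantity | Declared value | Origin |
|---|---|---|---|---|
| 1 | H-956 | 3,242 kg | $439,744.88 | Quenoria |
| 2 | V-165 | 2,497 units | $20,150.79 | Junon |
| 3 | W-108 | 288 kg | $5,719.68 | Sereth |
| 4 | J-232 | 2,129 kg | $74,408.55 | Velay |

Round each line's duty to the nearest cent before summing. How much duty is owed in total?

Line 1 (H-956, Quenoria, 3,242 kg, $439,744.88):
Base rate for H-956 is 8%.
H-956 has an FTA preferential rate, but origin Quenoria is not Junon; base rate stands.
The additional-duty order on H-956 targets Velay, not Quenoria; it does not apply.
Duty = $439,744.88 × 8% = $35,179.59.
Line 2 (V-165, Junon, 2,497 units, $20,150.79):
Base rate for V-165 is 31%.
Origin Junon qualifies under the Dureth–Junon agreement and V-165 is covered: preferential rate 29.5% applies instead.
Duty = $20,150.79 × 29.5% = $5,944.48.
Line 3 (W-108, Sereth, 288 kg, $5,719.68):
Base rate for W-108 is $5.37/kg.
Duty = 288 × $5.37 = $1,546.56.
Line 4 (J-232, Velay, 2,129 kg, $74,408.55):
Base rate for J-232 is 5%.
Duty = $74,408.55 × 5% = $3,720.43.
Total = $35,179.59 + $5,944.48 + $1,546.56 + $3,720.43 = $46,391.06.

$46,391.06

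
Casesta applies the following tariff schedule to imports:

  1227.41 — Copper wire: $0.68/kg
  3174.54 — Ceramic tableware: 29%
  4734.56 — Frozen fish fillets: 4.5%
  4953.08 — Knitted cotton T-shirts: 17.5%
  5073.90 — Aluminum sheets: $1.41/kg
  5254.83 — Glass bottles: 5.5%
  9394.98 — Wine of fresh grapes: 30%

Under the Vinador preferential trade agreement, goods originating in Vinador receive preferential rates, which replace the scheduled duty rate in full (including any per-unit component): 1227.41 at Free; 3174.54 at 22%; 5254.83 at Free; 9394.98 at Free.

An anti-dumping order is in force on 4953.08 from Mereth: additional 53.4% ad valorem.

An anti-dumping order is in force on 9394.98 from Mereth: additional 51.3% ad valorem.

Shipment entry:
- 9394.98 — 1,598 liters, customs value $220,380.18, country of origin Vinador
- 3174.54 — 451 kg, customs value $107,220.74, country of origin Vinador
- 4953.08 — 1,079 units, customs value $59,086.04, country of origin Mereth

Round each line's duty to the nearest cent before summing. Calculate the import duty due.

$65,480.56

Line 1 (9394.98, Vinador, 1,598 liters, $220,380.18):
Base rate for 9394.98 is 30%.
Origin Vinador qualifies under the Casesta–Vinador agreement and 9394.98 is covered: preferential rate Free applies instead.
The additional-duty order on 9394.98 targets Mereth, not Vinador; it does not apply.
Duty = $220,380.18 × 0% = $0.00.
Line 2 (3174.54, Vinador, 451 kg, $107,220.74):
Base rate for 3174.54 is 29%.
Origin Vinador qualifies under the Casesta–Vinador agreement and 3174.54 is covered: preferential rate 22% applies instead.
Duty = $107,220.74 × 22% = $23,588.56.
Line 3 (4953.08, Mereth, 1,079 units, $59,086.04):
Base rate for 4953.08 is 17.5%.
Additional duty on 4953.08 from Mereth: +53.4%. Applied ad valorem rate: 17.5% + 53.4% = 70.9%.
Duty = $59,086.04 × 70.9% = $41,892.00.
Total = $0.00 + $23,588.56 + $41,892.00 = $65,480.56.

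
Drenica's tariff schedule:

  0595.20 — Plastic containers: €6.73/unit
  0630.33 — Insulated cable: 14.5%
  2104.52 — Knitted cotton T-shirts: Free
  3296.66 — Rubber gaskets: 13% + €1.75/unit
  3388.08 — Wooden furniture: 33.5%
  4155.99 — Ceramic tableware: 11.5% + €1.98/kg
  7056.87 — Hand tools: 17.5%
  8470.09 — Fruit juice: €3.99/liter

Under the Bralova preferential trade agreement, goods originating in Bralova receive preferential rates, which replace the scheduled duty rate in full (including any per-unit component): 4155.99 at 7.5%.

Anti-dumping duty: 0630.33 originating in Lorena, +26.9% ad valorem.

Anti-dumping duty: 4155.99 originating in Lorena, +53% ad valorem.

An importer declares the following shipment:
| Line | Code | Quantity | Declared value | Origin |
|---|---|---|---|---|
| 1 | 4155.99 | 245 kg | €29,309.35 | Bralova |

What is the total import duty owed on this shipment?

Line 1 (4155.99, Bralova, 245 kg, €29,309.35):
Base rate for 4155.99 is 11.5% + €1.98/kg.
Origin Bralova qualifies under the Drenica–Bralova agreement and 4155.99 is covered: preferential rate 7.5% applies instead.
The additional-duty order on 4155.99 targets Lorena, not Bralova; it does not apply.
Duty = €29,309.35 × 7.5% = €2,198.20.

€2,198.20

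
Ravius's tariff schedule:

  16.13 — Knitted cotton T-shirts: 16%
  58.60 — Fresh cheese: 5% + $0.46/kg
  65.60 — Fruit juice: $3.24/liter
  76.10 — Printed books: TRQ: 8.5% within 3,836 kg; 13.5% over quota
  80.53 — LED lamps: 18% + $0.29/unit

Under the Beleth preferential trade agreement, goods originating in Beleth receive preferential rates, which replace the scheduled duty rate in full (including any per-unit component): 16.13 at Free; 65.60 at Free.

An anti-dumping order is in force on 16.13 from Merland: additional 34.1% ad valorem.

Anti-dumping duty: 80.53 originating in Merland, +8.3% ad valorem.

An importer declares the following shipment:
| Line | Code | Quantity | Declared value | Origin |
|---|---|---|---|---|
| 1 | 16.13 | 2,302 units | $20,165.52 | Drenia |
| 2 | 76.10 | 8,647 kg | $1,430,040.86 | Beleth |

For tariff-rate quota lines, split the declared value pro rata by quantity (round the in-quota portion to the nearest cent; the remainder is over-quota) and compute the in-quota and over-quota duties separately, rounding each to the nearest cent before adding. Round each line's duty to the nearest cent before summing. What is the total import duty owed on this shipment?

$164,562.11

Line 1 (16.13, Drenia, 2,302 units, $20,165.52):
Base rate for 16.13 is 16%.
16.13 has an FTA preferential rate, but origin Drenia is not Beleth; base rate stands.
The additional-duty order on 16.13 targets Merland, not Drenia; it does not apply.
Duty = $20,165.52 × 16% = $3,226.48.
Line 2 (76.10, Beleth, 8,647 kg, $1,430,040.86):
Code 76.10 is under a tariff-rate quota (threshold 3,836 kg). In-quota: 3,836 kg at 8.5%; over-quota: 4,811 kg at 13.5%.
Pro-rata value split: in-quota = $1,430,040.86 × 3,836/8,647 = $634,397.68; over-quota = $1,430,040.86 − $634,397.68 = $795,643.18.
In-quota duty = $634,397.68 × 8.5% = $53,923.80. Over-quota duty = $795,643.18 × 13.5% = $107,411.83.
Line duty = $53,923.80 + $107,411.83 = $161,335.63.
Total = $3,226.48 + $161,335.63 = $164,562.11.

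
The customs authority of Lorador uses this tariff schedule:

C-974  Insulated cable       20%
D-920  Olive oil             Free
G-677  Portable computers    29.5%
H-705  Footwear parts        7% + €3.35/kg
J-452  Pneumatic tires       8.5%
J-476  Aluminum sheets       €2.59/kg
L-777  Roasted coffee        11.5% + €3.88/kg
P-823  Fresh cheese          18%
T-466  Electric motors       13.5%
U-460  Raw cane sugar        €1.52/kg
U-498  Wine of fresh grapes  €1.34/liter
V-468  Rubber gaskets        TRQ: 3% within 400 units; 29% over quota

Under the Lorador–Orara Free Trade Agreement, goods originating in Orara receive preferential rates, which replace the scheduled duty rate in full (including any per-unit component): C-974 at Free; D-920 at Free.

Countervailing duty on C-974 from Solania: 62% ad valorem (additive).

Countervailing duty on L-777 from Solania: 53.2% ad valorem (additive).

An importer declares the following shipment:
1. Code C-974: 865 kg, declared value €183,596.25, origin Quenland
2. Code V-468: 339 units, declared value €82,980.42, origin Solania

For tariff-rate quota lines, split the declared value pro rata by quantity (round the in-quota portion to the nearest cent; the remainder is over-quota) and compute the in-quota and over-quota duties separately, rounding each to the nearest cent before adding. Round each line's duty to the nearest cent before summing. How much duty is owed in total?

€39,208.66

Line 1 (C-974, Quenland, 865 kg, €183,596.25):
Base rate for C-974 is 20%.
C-974 has an FTA preferential rate, but origin Quenland is not Orara; base rate stands.
The additional-duty order on C-974 targets Solania, not Quenland; it does not apply.
Duty = €183,596.25 × 20% = €36,719.25.
Line 2 (V-468, Solania, 339 units, €82,980.42):
Code V-468 is under a tariff-rate quota (threshold 400 units). Quantity 339 units is within the quota, so the in-quota rate 3% applies to the full value.
Duty = €82,980.42 × 3% = €2,489.41.
Total = €36,719.25 + €2,489.41 = €39,208.66.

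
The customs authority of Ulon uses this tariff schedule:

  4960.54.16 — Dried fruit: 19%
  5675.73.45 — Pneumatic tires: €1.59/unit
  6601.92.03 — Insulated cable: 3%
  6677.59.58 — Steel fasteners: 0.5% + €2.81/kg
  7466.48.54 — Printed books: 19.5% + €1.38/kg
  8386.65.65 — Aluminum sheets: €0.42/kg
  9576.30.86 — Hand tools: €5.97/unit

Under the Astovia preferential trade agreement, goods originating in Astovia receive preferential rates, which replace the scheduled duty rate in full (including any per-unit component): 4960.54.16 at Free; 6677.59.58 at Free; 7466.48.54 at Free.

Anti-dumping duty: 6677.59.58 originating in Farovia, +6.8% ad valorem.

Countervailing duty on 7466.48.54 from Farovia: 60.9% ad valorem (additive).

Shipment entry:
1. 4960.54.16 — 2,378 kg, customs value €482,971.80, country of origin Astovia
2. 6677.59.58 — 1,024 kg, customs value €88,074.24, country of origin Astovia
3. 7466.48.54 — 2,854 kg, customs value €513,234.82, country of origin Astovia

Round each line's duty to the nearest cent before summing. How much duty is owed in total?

Line 1 (4960.54.16, Astovia, 2,378 kg, €482,971.80):
Base rate for 4960.54.16 is 19%.
Origin Astovia qualifies under the Ulon–Astovia agreement and 4960.54.16 is covered: preferential rate Free applies instead.
Duty = €482,971.80 × 0% = €0.00.
Line 2 (6677.59.58, Astovia, 1,024 kg, €88,074.24):
Base rate for 6677.59.58 is 0.5% + €2.81/kg.
Origin Astovia qualifies under the Ulon–Astovia agreement and 6677.59.58 is covered: preferential rate Free applies instead.
The additional-duty order on 6677.59.58 targets Farovia, not Astovia; it does not apply.
Duty = €88,074.24 × 0% = €0.00.
Line 3 (7466.48.54, Astovia, 2,854 kg, €513,234.82):
Base rate for 7466.48.54 is 19.5% + €1.38/kg.
Origin Astovia qualifies under the Ulon–Astovia agreement and 7466.48.54 is covered: preferential rate Free applies instead.
The additional-duty order on 7466.48.54 targets Farovia, not Astovia; it does not apply.
Duty = €513,234.82 × 0% = €0.00.
Total = €0.00 + €0.00 + €0.00 = €0.00.

€0.00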